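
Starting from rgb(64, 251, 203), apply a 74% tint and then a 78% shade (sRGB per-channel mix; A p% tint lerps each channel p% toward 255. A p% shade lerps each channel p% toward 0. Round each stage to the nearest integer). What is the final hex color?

A 74% tint moves each channel 74% toward 255:
  R: 64 + 0.74×(255−64) = 64 + 141.34 = 205.34 → 205
  G: 251 + 0.74×(255−251) = 251 + 2.96 = 253.96 → 254
  B: 203 + 0.74×(255−203) = 203 + 38.48 = 241.48 → 241
After the tint: rgb(205, 254, 241) = #CDFEF1.
Lerp each channel 78% toward 0:
  R: 205 + 0.78×(0−205) = 205 − 159.9 = 45.1 → 45
  G: 254 + 0.78×(0−254) = 254 − 198.12 = 55.88 → 56
  B: 241 − 187.98 = 53.02 → 53
rgb(45, 56, 53) = #2D3835.

#2D3835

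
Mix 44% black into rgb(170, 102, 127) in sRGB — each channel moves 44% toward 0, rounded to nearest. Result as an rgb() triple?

rgb(95, 57, 71)

Lerp each channel 44% toward 0:
  R: 170 + 0.44×(0−170) = 170 − 74.8 = 95.2 → 95
  G: 102 + 0.44×(0−102) = 102 − 44.88 = 57.12 → 57
  B: 127 − 55.88 = 71.12 → 71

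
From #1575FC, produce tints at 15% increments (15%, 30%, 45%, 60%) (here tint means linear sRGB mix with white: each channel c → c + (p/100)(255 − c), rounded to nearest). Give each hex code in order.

#388AFC, #5B9EFD, #7EB3FD, #A1C8FE

#1575FC is rgb(21, 117, 252).
15%: (21 + 35.1 = 56.1→56, 117 + 20.7 = 137.7→138, 252→252) → #388AFC
30%: (21 + 70.2 = 91.2→91, 117 + 41.4 = 158.4→158, 252 + 0.9 = 252.9→253) → #5B9EFD
45%: (21 + 105.3 = 126.3→126, 117 + 62.1 = 179.1→179, 252 + 1.35 = 253.35→253) → #7EB3FD
60%: (21 + 140.4 = 161.4→161, 117 + 82.8 = 199.8→200, 252 + 1.8 = 253.8→254) → #A1C8FE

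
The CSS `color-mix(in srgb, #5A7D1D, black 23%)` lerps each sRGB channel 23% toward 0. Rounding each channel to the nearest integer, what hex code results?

#456016

#5A7D1D is rgb(90, 125, 29).
Per channel, c → c + 0.23(0 − c):
  R: 90 + 0.23×(0−90) = 90 − 20.7 = 69.3 → 69
  G: 125 + 0.23×(0−125) = 125 − 28.75 = 96.25 → 96
  B: 29 + 0.23×(0−29) = 29 − 6.67 = 22.33 → 22
rgb(69, 96, 22) = #456016.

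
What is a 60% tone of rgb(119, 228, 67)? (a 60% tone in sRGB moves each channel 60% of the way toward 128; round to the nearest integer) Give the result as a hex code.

#7CA868

Per channel, c → c + 0.6(128 − c):
  R: 119 + 0.6×(128−119) = 119 + 5.4 = 124.4 → 124
  G: 228 + 0.6×(128−228) = 228 − 60 = 168 → 168
  B: 67 + 36.6 = 103.6 → 104
rgb(124, 168, 104) = #7CA868.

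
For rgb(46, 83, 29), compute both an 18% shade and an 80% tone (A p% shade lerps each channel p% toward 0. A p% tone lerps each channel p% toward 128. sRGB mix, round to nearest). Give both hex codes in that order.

18% shade:
  R: 46 − 8.28 = 37.72 → 38
  G: 83 + 0.18×(0−83) = 83 − 14.94 = 68.06 → 68
  B: 29 − 5.22 = 23.78 → 24
  → #264418
80% tone:
  R: 46 + 65.6 = 111.6 → 112
  G: 83 + 0.8×(128−83) = 83 + 36 = 119 → 119
  B: 29 + 0.8×(128−29) = 29 + 79.2 = 108.2 → 108
  → #70776C

#264418, #70776C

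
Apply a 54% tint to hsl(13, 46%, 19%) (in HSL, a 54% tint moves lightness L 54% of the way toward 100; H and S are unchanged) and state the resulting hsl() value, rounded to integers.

hsl(13, 46%, 63%)

L moves 54% from 19 toward 100: 19 + 43.74 = 62.74 → 63.
H and S are unchanged.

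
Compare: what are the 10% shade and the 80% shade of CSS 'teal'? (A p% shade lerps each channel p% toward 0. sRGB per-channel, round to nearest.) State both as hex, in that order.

#007373, #001a1a

CSS teal is rgb(0, 128, 128).
10% shade:
  R: 0 + 0.1×(0−0) = 0 + 0 = 0 → 0
  G: 128 + 0.1×(0−128) = 128 − 12.8 = 115.2 → 115
  B: 128 − 12.8 = 115.2 → 115
  → #007373
80% shade:
  R: 0 + 0 = 0 → 0
  G: 128 − 102.4 = 25.6 → 26
  B: 128 + 0.8×(0−128) = 128 − 102.4 = 25.6 → 26
  → #001a1a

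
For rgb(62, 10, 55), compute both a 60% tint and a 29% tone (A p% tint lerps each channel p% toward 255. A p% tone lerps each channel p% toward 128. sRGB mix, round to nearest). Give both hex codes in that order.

60% tint:
  R: 62 + 115.8 = 177.8 → 178
  G: 10 + 0.6×(255−10) = 10 + 147 = 157 → 157
  B: 55 + 0.6×(255−55) = 55 + 120 = 175 → 175
  → #B29DAF
29% tone:
  R: 62 + 19.14 = 81.14 → 81
  G: 10 + 0.29×(128−10) = 10 + 34.22 = 44.22 → 44
  B: 55 + 0.29×(128−55) = 55 + 21.17 = 76.17 → 76
  → #512C4C

#B29DAF, #512C4C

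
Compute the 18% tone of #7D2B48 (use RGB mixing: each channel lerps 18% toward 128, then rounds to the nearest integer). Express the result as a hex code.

#7D2B48 is rgb(125, 43, 72).
An 18% tone moves each channel 18% toward 128:
  R: 125 + 0.54 = 125.54 → 126
  G: 43 + 0.18×(128−43) = 43 + 15.3 = 58.3 → 58
  B: 72 + 0.18×(128−72) = 72 + 10.08 = 82.08 → 82
rgb(126, 58, 82) = #7E3A52.

#7E3A52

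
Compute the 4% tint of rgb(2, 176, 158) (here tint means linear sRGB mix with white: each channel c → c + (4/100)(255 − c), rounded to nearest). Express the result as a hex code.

Per channel, c → c + 0.04(255 − c):
  R: 2 + 10.12 = 12.12 → 12
  G: 176 + 0.04×(255−176) = 176 + 3.16 = 179.16 → 179
  B: 158 + 0.04×(255−158) = 158 + 3.88 = 161.88 → 162
rgb(12, 179, 162) = #0CB3A2.

#0CB3A2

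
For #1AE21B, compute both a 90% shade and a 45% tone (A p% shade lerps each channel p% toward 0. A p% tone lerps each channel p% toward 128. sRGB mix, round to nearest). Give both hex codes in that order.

#1AE21B is rgb(26, 226, 27).
90% shade:
  R: 26 + 0.9×(0−26) = 26 − 23.4 = 2.6 → 3
  G: 226 + 0.9×(0−226) = 226 − 203.4 = 22.6 → 23
  B: 27 + 0.9×(0−27) = 27 − 24.3 = 2.7 → 3
  → #031703
45% tone:
  R: 26 + 0.45×(128−26) = 26 + 45.9 = 71.9 → 72
  G: 226 + 0.45×(128−226) = 226 − 44.1 = 181.9 → 182
  B: 27 + 0.45×(128−27) = 27 + 45.45 = 72.45 → 72
  → #48B648

#031703, #48B648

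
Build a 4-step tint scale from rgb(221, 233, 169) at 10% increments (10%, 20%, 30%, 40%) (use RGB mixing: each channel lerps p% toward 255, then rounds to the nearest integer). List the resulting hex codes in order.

10%: (221 + 3.4 = 224.4→224, 233 + 2.2 = 235.2→235, 169 + 8.6 = 177.6→178) → #E0EBB2
20%: (221 + 6.8 = 227.8→228, 233 + 4.4 = 237.4→237, 169 + 17.2 = 186.2→186) → #E4EDBA
30%: (221 + 10.2 = 231.2→231, 233 + 6.6 = 239.6→240, 169 + 25.8 = 194.8→195) → #E7F0C3
40%: (221 + 13.6 = 234.6→235, 233 + 8.8 = 241.8→242, 169 + 34.4 = 203.4→203) → #EBF2CB

#E0EBB2, #E4EDBA, #E7F0C3, #EBF2CB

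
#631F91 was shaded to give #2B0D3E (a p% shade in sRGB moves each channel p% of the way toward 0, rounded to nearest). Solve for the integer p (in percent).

#631F91 is rgb(99, 31, 145); #2B0D3E is rgb(43, 13, 62).
On the B channel (widest range): 62 ≈ 145 + (p/100)(0 − 145), so p ≈ 100×(62 − 145)/(0 − 145) = -8300/-145 = 57.24.
p = 57 reproduces all three channels after rounding.

57%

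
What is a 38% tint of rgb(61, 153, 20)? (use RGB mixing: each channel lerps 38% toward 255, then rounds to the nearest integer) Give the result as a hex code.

Per channel, c → c + 0.38(255 − c):
  R: 61 + 0.38×(255−61) = 61 + 73.72 = 134.72 → 135
  G: 153 + 0.38×(255−153) = 153 + 38.76 = 191.76 → 192
  B: 20 + 89.3 = 109.3 → 109
rgb(135, 192, 109) = #87C06D.

#87C06D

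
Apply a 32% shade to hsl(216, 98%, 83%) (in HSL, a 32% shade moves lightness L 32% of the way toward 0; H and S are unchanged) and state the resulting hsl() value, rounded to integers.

L moves 32% from 83 toward 0: 83 − 26.56 = 56.44 → 56.
H and S are unchanged.

hsl(216, 98%, 56%)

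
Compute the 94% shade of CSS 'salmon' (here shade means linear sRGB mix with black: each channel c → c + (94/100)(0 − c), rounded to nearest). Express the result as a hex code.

#0F0807

CSS salmon is rgb(250, 128, 114).
A 94% shade moves each channel 94% toward 0:
  R: 250 + 0.94×(0−250) = 250 − 235 = 15 → 15
  G: 128 + 0.94×(0−128) = 128 − 120.32 = 7.68 → 8
  B: 114 − 107.16 = 6.84 → 7
rgb(15, 8, 7) = #0F0807.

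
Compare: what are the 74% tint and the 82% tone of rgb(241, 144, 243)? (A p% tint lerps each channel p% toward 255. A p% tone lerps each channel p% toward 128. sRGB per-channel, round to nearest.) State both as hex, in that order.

74% tint:
  R: 241 + 10.36 = 251.36 → 251
  G: 144 + 0.74×(255−144) = 144 + 82.14 = 226.14 → 226
  B: 243 + 0.74×(255−243) = 243 + 8.88 = 251.88 → 252
  → #fbe2fc
82% tone:
  R: 241 + 0.82×(128−241) = 241 − 92.66 = 148.34 → 148
  G: 144 + 0.82×(128−144) = 144 − 13.12 = 130.88 → 131
  B: 243 + 0.82×(128−243) = 243 − 94.3 = 148.7 → 149
  → #948395

#fbe2fc, #948395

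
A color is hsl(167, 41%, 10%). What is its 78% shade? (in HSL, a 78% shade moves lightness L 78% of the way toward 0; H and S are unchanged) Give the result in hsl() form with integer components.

L moves 78% from 10 toward 0: 10 − 7.8 = 2.2 → 2.
H and S are unchanged.

hsl(167, 41%, 2%)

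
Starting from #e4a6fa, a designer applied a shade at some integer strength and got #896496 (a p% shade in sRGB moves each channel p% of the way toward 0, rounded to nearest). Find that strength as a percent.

#e4a6fa is rgb(228, 166, 250); #896496 is rgb(137, 100, 150).
On the B channel (widest range): 150 ≈ 250 + (p/100)(0 − 250), so p ≈ 100×(150 − 250)/(0 − 250) = -10000/-250 = 40.00.
p = 40 reproduces all three channels after rounding.

40%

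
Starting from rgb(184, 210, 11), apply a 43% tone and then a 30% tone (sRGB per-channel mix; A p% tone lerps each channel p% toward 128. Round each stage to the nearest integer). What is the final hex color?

#96a151

Lerp each channel 43% toward 128:
  R: 184 + 0.43×(128−184) = 184 − 24.08 = 159.92 → 160
  G: 210 + 0.43×(128−210) = 210 − 35.26 = 174.74 → 175
  B: 11 + 50.31 = 61.31 → 61
After the tone: rgb(160, 175, 61) = #a0af3d.
A 30% tone moves each channel 30% toward 128:
  R: 160 − 9.6 = 150.4 → 150
  G: 175 + 0.3×(128−175) = 175 − 14.1 = 160.9 → 161
  B: 61 + 0.3×(128−61) = 61 + 20.1 = 81.1 → 81
rgb(150, 161, 81) = #96a151.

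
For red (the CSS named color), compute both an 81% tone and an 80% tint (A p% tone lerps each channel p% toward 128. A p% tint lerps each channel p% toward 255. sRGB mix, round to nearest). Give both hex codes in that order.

#986868, #FFCCCC

CSS red is rgb(255, 0, 0).
81% tone:
  R: 255 + 0.81×(128−255) = 255 − 102.87 = 152.13 → 152
  G: 0 + 103.68 = 103.68 → 104
  B: 0 + 0.81×(128−0) = 0 + 103.68 = 103.68 → 104
  → #986868
80% tint:
  R: 255 + 0.8×(255−255) = 255 + 0 = 255 → 255
  G: 0 + 0.8×(255−0) = 0 + 204 = 204 → 204
  B: 0 + 204 = 204 → 204
  → #FFCCCC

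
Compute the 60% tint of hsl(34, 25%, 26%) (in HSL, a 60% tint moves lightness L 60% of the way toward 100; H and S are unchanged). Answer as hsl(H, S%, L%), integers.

hsl(34, 25%, 70%)

L moves 60% from 26 toward 100: 26 + 44.4 = 70.4 → 70.
H and S are unchanged.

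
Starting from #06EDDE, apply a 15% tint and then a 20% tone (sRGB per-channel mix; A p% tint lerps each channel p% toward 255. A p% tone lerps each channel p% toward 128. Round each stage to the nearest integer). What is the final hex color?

#3CDACF

#06EDDE is rgb(6, 237, 222).
Lerp each channel 15% toward 255:
  R: 6 + 0.15×(255−6) = 6 + 37.35 = 43.35 → 43
  G: 237 + 2.7 = 239.7 → 240
  B: 222 + 4.95 = 226.95 → 227
After the tint: rgb(43, 240, 227) = #2BF0E3.
A 20% tone moves each channel 20% toward 128:
  R: 43 + 0.2×(128−43) = 43 + 17 = 60 → 60
  G: 240 − 22.4 = 217.6 → 218
  B: 227 − 19.8 = 207.2 → 207
rgb(60, 218, 207) = #3CDACF.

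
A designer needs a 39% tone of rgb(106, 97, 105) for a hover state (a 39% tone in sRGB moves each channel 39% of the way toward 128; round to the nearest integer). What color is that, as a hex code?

A 39% tone moves each channel 39% toward 128:
  R: 106 + 8.58 = 114.58 → 115
  G: 97 + 12.09 = 109.09 → 109
  B: 105 + 8.97 = 113.97 → 114
rgb(115, 109, 114) = #736D72.

#736D72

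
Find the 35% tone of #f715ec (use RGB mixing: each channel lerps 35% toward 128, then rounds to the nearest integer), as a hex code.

#cd3ac6

#f715ec is rgb(247, 21, 236).
Lerp each channel 35% toward 128:
  R: 247 − 41.65 = 205.35 → 205
  G: 21 + 0.35×(128−21) = 21 + 37.45 = 58.45 → 58
  B: 236 + 0.35×(128−236) = 236 − 37.8 = 198.2 → 198
rgb(205, 58, 198) = #cd3ac6.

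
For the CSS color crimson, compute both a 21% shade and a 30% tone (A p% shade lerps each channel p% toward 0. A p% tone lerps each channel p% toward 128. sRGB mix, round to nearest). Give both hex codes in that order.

#ae102f, #c03450

CSS crimson is rgb(220, 20, 60).
21% shade:
  R: 220 − 46.2 = 173.8 → 174
  G: 20 + 0.21×(0−20) = 20 − 4.2 = 15.8 → 16
  B: 60 − 12.6 = 47.4 → 47
  → #ae102f
30% tone:
  R: 220 + 0.3×(128−220) = 220 − 27.6 = 192.4 → 192
  G: 20 + 0.3×(128−20) = 20 + 32.4 = 52.4 → 52
  B: 60 + 0.3×(128−60) = 60 + 20.4 = 80.4 → 80
  → #c03450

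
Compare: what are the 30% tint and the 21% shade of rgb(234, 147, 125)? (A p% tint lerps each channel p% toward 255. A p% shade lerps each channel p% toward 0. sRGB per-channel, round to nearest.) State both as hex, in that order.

#F0B3A4, #B97463

30% tint:
  R: 234 + 0.3×(255−234) = 234 + 6.3 = 240.3 → 240
  G: 147 + 32.4 = 179.4 → 179
  B: 125 + 0.3×(255−125) = 125 + 39 = 164 → 164
  → #F0B3A4
21% shade:
  R: 234 + 0.21×(0−234) = 234 − 49.14 = 184.86 → 185
  G: 147 + 0.21×(0−147) = 147 − 30.87 = 116.13 → 116
  B: 125 + 0.21×(0−125) = 125 − 26.25 = 98.75 → 99
  → #B97463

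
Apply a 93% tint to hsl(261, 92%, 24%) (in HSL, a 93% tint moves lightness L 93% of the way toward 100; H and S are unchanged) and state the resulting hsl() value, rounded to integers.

hsl(261, 92%, 95%)

L moves 93% from 24 toward 100: 24 + 70.68 = 94.68 → 95.
H and S are unchanged.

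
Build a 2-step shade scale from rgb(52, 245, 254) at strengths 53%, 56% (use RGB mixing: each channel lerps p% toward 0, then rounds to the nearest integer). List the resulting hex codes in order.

#187377, #176c70

53%: (52 − 27.56 = 24.44→24, 245 − 129.85 = 115.15→115, 254 − 134.62 = 119.38→119) → #187377
56%: (52 − 29.12 = 22.88→23, 245 − 137.2 = 107.8→108, 254 − 142.24 = 111.76→112) → #176c70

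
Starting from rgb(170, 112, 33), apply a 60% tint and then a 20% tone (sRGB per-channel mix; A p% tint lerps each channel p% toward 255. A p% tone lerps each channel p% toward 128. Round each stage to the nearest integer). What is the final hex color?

#CAB89E

A 60% tint moves each channel 60% toward 255:
  R: 170 + 0.6×(255−170) = 170 + 51 = 221 → 221
  G: 112 + 85.8 = 197.8 → 198
  B: 33 + 0.6×(255−33) = 33 + 133.2 = 166.2 → 166
After the tint: rgb(221, 198, 166) = #DDC6A6.
Lerp each channel 20% toward 128:
  R: 221 + 0.2×(128−221) = 221 − 18.6 = 202.4 → 202
  G: 198 + 0.2×(128−198) = 198 − 14 = 184 → 184
  B: 166 + 0.2×(128−166) = 166 − 7.6 = 158.4 → 158
rgb(202, 184, 158) = #CAB89E.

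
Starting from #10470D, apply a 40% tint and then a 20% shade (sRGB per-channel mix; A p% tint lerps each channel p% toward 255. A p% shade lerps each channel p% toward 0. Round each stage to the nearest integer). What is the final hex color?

#10470D is rgb(16, 71, 13).
Per channel, c → c + 0.4(255 − c):
  R: 16 + 0.4×(255−16) = 16 + 95.6 = 111.6 → 112
  G: 71 + 0.4×(255−71) = 71 + 73.6 = 144.6 → 145
  B: 13 + 96.8 = 109.8 → 110
After the tint: rgb(112, 145, 110) = #70916E.
Per channel, c → c + 0.2(0 − c):
  R: 112 − 22.4 = 89.6 → 90
  G: 145 − 29 = 116 → 116
  B: 110 + 0.2×(0−110) = 110 − 22 = 88 → 88
rgb(90, 116, 88) = #5A7458.

#5A7458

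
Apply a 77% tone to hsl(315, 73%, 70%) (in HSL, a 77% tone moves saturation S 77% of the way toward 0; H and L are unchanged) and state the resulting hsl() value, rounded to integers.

S moves 77% from 73 toward 0: 73 − 56.21 = 16.79 → 17.
H and L are unchanged.

hsl(315, 17%, 70%)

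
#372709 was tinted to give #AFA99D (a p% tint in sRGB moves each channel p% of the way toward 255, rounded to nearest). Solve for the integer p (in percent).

#372709 is rgb(55, 39, 9); #AFA99D is rgb(175, 169, 157).
On the B channel (widest range): 157 ≈ 9 + (p/100)(255 − 9), so p ≈ 100×(157 − 9)/(255 − 9) = 14800/246 = 60.16.
p = 60 reproduces all three channels after rounding.

60%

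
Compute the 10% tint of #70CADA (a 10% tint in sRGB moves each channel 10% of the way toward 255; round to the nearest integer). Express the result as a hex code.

#7ECFDE

#70CADA is rgb(112, 202, 218).
A 10% tint moves each channel 10% toward 255:
  R: 112 + 0.1×(255−112) = 112 + 14.3 = 126.3 → 126
  G: 202 + 5.3 = 207.3 → 207
  B: 218 + 0.1×(255−218) = 218 + 3.7 = 221.7 → 222
rgb(126, 207, 222) = #7ECFDE.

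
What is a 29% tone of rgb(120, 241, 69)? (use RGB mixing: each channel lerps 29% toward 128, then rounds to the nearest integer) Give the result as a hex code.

Per channel, c → c + 0.29(128 − c):
  R: 120 + 0.29×(128−120) = 120 + 2.32 = 122.32 → 122
  G: 241 + 0.29×(128−241) = 241 − 32.77 = 208.23 → 208
  B: 69 + 0.29×(128−69) = 69 + 17.11 = 86.11 → 86
rgb(122, 208, 86) = #7AD056.

#7AD056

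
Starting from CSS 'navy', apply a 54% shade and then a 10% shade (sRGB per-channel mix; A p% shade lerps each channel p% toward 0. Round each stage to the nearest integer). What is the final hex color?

CSS navy is rgb(0, 0, 128).
A 54% shade moves each channel 54% toward 0:
  R: 0 + 0.54×(0−0) = 0 + 0 = 0 → 0
  G: 0 + 0.54×(0−0) = 0 + 0 = 0 → 0
  B: 128 + 0.54×(0−128) = 128 − 69.12 = 58.88 → 59
After the shade: rgb(0, 0, 59) = #00003B.
Lerp each channel 10% toward 0:
  R: 0 + 0.1×(0−0) = 0 + 0 = 0 → 0
  G: 0 + 0.1×(0−0) = 0 + 0 = 0 → 0
  B: 59 − 5.9 = 53.1 → 53
rgb(0, 0, 53) = #000035.

#000035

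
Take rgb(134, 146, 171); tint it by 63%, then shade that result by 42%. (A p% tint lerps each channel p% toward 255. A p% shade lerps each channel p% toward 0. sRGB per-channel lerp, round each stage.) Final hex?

Lerp each channel 63% toward 255:
  R: 134 + 76.23 = 210.23 → 210
  G: 146 + 0.63×(255−146) = 146 + 68.67 = 214.67 → 215
  B: 171 + 0.63×(255−171) = 171 + 52.92 = 223.92 → 224
After the tint: rgb(210, 215, 224) = #d2d7e0.
Per channel, c → c + 0.42(0 − c):
  R: 210 − 88.2 = 121.8 → 122
  G: 215 − 90.3 = 124.7 → 125
  B: 224 + 0.42×(0−224) = 224 − 94.08 = 129.92 → 130
rgb(122, 125, 130) = #7a7d82.

#7a7d82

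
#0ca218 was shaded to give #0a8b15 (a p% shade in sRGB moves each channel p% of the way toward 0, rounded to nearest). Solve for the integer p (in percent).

14%

#0ca218 is rgb(12, 162, 24); #0a8b15 is rgb(10, 139, 21).
On the G channel (widest range): 139 ≈ 162 + (p/100)(0 − 162), so p ≈ 100×(139 − 162)/(0 − 162) = -2300/-162 = 14.20.
p = 14 reproduces all three channels after rounding.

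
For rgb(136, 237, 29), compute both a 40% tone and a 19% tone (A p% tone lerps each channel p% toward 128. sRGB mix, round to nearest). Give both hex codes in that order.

40% tone:
  R: 136 + 0.4×(128−136) = 136 − 3.2 = 132.8 → 133
  G: 237 − 43.6 = 193.4 → 193
  B: 29 + 39.6 = 68.6 → 69
  → #85C145
19% tone:
  R: 136 + 0.19×(128−136) = 136 − 1.52 = 134.48 → 134
  G: 237 + 0.19×(128−237) = 237 − 20.71 = 216.29 → 216
  B: 29 + 0.19×(128−29) = 29 + 18.81 = 47.81 → 48
  → #86D830

#85C145, #86D830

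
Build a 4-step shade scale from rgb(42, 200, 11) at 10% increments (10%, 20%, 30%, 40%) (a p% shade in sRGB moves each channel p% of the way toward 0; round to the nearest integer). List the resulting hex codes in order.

10%: (42 − 4.2 = 37.8→38, 200 − 20 = 180→180, 11 − 1.1 = 9.9→10) → #26b40a
20%: (42 − 8.4 = 33.6→34, 200 − 40 = 160→160, 11 − 2.2 = 8.8→9) → #22a009
30%: (42 − 12.6 = 29.4→29, 200 − 60 = 140→140, 11 − 3.3 = 7.7→8) → #1d8c08
40%: (42 − 16.8 = 25.2→25, 200 − 80 = 120→120, 11 − 4.4 = 6.6→7) → #197807

#26b40a, #22a009, #1d8c08, #197807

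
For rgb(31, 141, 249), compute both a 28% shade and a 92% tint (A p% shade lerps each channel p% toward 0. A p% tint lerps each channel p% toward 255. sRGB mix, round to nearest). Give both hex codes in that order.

#1666B3, #EDF6FF

28% shade:
  R: 31 + 0.28×(0−31) = 31 − 8.68 = 22.32 → 22
  G: 141 + 0.28×(0−141) = 141 − 39.48 = 101.52 → 102
  B: 249 − 69.72 = 179.28 → 179
  → #1666B3
92% tint:
  R: 31 + 206.08 = 237.08 → 237
  G: 141 + 0.92×(255−141) = 141 + 104.88 = 245.88 → 246
  B: 249 + 0.92×(255−249) = 249 + 5.52 = 254.52 → 255
  → #EDF6FF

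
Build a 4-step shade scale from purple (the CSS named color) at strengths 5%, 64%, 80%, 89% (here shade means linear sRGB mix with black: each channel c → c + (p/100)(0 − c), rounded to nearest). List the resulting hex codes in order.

#7A007A, #2E002E, #1A001A, #0E000E

CSS purple is rgb(128, 0, 128).
5%: (128 − 6.4 = 121.6→122, 0→0, 128 − 6.4 = 121.6→122) → #7A007A
64%: (128 − 81.92 = 46.08→46, 0→0, 128 − 81.92 = 46.08→46) → #2E002E
80%: (128 − 102.4 = 25.6→26, 0→0, 128 − 102.4 = 25.6→26) → #1A001A
89%: (128 − 113.92 = 14.08→14, 0→0, 128 − 113.92 = 14.08→14) → #0E000E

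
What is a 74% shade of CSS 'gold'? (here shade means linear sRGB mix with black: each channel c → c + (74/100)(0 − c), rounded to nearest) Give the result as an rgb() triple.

rgb(66, 56, 0)

CSS gold is rgb(255, 215, 0).
A 74% shade moves each channel 74% toward 0:
  R: 255 + 0.74×(0−255) = 255 − 188.7 = 66.3 → 66
  G: 215 − 159.1 = 55.9 → 56
  B: 0 + 0 = 0 → 0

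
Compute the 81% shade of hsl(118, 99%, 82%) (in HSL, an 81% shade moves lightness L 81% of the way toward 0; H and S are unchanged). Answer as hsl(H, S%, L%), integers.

L moves 81% from 82 toward 0: 82 − 66.42 = 15.58 → 16.
H and S are unchanged.

hsl(118, 99%, 16%)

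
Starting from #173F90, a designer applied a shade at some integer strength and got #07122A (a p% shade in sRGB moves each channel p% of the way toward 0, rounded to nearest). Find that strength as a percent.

#173F90 is rgb(23, 63, 144); #07122A is rgb(7, 18, 42).
On the B channel (widest range): 42 ≈ 144 + (p/100)(0 − 144), so p ≈ 100×(42 − 144)/(0 − 144) = -10200/-144 = 70.83.
p = 71 reproduces all three channels after rounding.

71%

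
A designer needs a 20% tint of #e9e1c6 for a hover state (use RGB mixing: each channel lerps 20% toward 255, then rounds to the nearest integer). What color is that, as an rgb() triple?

#e9e1c6 is rgb(233, 225, 198).
Per channel, c → c + 0.2(255 − c):
  R: 233 + 0.2×(255−233) = 233 + 4.4 = 237.4 → 237
  G: 225 + 0.2×(255−225) = 225 + 6 = 231 → 231
  B: 198 + 11.4 = 209.4 → 209

rgb(237, 231, 209)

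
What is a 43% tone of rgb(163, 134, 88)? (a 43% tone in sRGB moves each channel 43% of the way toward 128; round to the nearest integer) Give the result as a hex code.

#948369

Per channel, c → c + 0.43(128 − c):
  R: 163 + 0.43×(128−163) = 163 − 15.05 = 147.95 → 148
  G: 134 + 0.43×(128−134) = 134 − 2.58 = 131.42 → 131
  B: 88 + 0.43×(128−88) = 88 + 17.2 = 105.2 → 105
rgb(148, 131, 105) = #948369.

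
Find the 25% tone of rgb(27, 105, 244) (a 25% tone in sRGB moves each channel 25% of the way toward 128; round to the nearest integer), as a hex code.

#346FD7

Lerp each channel 25% toward 128:
  R: 27 + 0.25×(128−27) = 27 + 25.25 = 52.25 → 52
  G: 105 + 0.25×(128−105) = 105 + 5.75 = 110.75 → 111
  B: 244 + 0.25×(128−244) = 244 − 29 = 215 → 215
rgb(52, 111, 215) = #346FD7.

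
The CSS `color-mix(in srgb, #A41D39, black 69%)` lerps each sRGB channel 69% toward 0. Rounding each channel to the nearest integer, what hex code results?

#330912

#A41D39 is rgb(164, 29, 57).
Per channel, c → c + 0.69(0 − c):
  R: 164 + 0.69×(0−164) = 164 − 113.16 = 50.84 → 51
  G: 29 + 0.69×(0−29) = 29 − 20.01 = 8.99 → 9
  B: 57 + 0.69×(0−57) = 57 − 39.33 = 17.67 → 18
rgb(51, 9, 18) = #330912.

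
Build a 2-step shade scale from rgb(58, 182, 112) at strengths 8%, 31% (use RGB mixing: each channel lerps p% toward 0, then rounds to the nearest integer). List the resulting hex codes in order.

#35A767, #287E4D

8%: (58 − 4.64 = 53.36→53, 182 − 14.56 = 167.44→167, 112 − 8.96 = 103.04→103) → #35A767
31%: (58 − 17.98 = 40.02→40, 182 − 56.42 = 125.58→126, 112 − 34.72 = 77.28→77) → #287E4D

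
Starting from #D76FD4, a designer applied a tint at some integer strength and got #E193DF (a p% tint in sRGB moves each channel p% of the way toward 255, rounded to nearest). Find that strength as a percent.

25%

#D76FD4 is rgb(215, 111, 212); #E193DF is rgb(225, 147, 223).
On the G channel (widest range): 147 ≈ 111 + (p/100)(255 − 111), so p ≈ 100×(147 − 111)/(255 − 111) = 3600/144 = 25.00.
p = 25 reproduces all three channels after rounding.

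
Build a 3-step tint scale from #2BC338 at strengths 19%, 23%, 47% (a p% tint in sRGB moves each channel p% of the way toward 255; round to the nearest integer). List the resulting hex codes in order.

#53CE5E, #5CD166, #8FDF96

#2BC338 is rgb(43, 195, 56).
19%: (43 + 40.28 = 83.28→83, 195 + 11.4 = 206.4→206, 56 + 37.81 = 93.81→94) → #53CE5E
23%: (43 + 48.76 = 91.76→92, 195 + 13.8 = 208.8→209, 56 + 45.77 = 101.77→102) → #5CD166
47%: (43 + 99.64 = 142.64→143, 195 + 28.2 = 223.2→223, 56 + 93.53 = 149.53→150) → #8FDF96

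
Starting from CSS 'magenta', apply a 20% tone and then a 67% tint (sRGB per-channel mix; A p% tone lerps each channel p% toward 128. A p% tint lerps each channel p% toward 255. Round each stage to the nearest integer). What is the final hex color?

#f7b3f7

CSS magenta is rgb(255, 0, 255).
A 20% tone moves each channel 20% toward 128:
  R: 255 − 25.4 = 229.6 → 230
  G: 0 + 0.2×(128−0) = 0 + 25.6 = 25.6 → 26
  B: 255 − 25.4 = 229.6 → 230
After the tone: rgb(230, 26, 230) = #e61ae6.
Per channel, c → c + 0.67(255 − c):
  R: 230 + 0.67×(255−230) = 230 + 16.75 = 246.75 → 247
  G: 26 + 0.67×(255−26) = 26 + 153.43 = 179.43 → 179
  B: 230 + 0.67×(255−230) = 230 + 16.75 = 246.75 → 247
rgb(247, 179, 247) = #f7b3f7.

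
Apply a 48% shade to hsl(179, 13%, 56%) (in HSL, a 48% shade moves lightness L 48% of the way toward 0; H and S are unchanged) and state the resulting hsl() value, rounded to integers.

hsl(179, 13%, 29%)

L moves 48% from 56 toward 0: 56 − 26.88 = 29.12 → 29.
H and S are unchanged.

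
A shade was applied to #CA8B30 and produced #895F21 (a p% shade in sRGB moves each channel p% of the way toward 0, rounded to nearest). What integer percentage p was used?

#CA8B30 is rgb(202, 139, 48); #895F21 is rgb(137, 95, 33).
On the R channel (widest range): 137 ≈ 202 + (p/100)(0 − 202), so p ≈ 100×(137 − 202)/(0 − 202) = -6500/-202 = 32.18.
p = 32 reproduces all three channels after rounding.

32%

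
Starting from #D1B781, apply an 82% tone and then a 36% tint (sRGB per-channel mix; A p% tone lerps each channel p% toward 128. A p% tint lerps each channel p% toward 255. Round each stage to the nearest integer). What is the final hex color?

#D1B781 is rgb(209, 183, 129).
Per channel, c → c + 0.82(128 − c):
  R: 209 − 66.42 = 142.58 → 143
  G: 183 + 0.82×(128−183) = 183 − 45.1 = 137.9 → 138
  B: 129 + 0.82×(128−129) = 129 − 0.82 = 128.18 → 128
After the tone: rgb(143, 138, 128) = #8F8A80.
Per channel, c → c + 0.36(255 − c):
  R: 143 + 0.36×(255−143) = 143 + 40.32 = 183.32 → 183
  G: 138 + 0.36×(255−138) = 138 + 42.12 = 180.12 → 180
  B: 128 + 0.36×(255−128) = 128 + 45.72 = 173.72 → 174
rgb(183, 180, 174) = #B7B4AE.

#B7B4AE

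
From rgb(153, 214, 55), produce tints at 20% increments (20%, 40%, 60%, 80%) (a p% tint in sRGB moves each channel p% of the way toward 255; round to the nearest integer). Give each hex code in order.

#adde5f, #c2e687, #d6efaf, #ebf7d7

20%: (153 + 20.4 = 173.4→173, 214 + 8.2 = 222.2→222, 55 + 40 = 95→95) → #adde5f
40%: (153 + 40.8 = 193.8→194, 214 + 16.4 = 230.4→230, 55 + 80 = 135→135) → #c2e687
60%: (153 + 61.2 = 214.2→214, 214 + 24.6 = 238.6→239, 55 + 120 = 175→175) → #d6efaf
80%: (153 + 81.6 = 234.6→235, 214 + 32.8 = 246.8→247, 55 + 160 = 215→215) → #ebf7d7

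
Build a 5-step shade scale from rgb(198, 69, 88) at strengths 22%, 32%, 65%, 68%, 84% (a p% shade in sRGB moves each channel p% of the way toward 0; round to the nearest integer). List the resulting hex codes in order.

22%: (198 − 43.56 = 154.44→154, 69 − 15.18 = 53.82→54, 88 − 19.36 = 68.64→69) → #9A3645
32%: (198 − 63.36 = 134.64→135, 69 − 22.08 = 46.92→47, 88 − 28.16 = 59.84→60) → #872F3C
65%: (198 − 128.7 = 69.3→69, 69 − 44.85 = 24.15→24, 88 − 57.2 = 30.8→31) → #45181F
68%: (198 − 134.64 = 63.36→63, 69 − 46.92 = 22.08→22, 88 − 59.84 = 28.16→28) → #3F161C
84%: (198 − 166.32 = 31.68→32, 69 − 57.96 = 11.04→11, 88 − 73.92 = 14.08→14) → #200B0E

#9A3645, #872F3C, #45181F, #3F161C, #200B0E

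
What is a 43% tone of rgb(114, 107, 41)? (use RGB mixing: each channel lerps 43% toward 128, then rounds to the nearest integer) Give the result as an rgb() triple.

rgb(120, 116, 78)

A 43% tone moves each channel 43% toward 128:
  R: 114 + 0.43×(128−114) = 114 + 6.02 = 120.02 → 120
  G: 107 + 0.43×(128−107) = 107 + 9.03 = 116.03 → 116
  B: 41 + 0.43×(128−41) = 41 + 37.41 = 78.41 → 78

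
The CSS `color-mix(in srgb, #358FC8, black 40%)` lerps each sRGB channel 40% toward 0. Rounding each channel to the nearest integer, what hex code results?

#358FC8 is rgb(53, 143, 200).
Per channel, c → c + 0.4(0 − c):
  R: 53 + 0.4×(0−53) = 53 − 21.2 = 31.8 → 32
  G: 143 − 57.2 = 85.8 → 86
  B: 200 − 80 = 120 → 120
rgb(32, 86, 120) = #205678.

#205678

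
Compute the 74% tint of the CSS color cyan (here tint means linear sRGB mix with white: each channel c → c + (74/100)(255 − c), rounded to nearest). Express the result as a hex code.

CSS cyan is rgb(0, 255, 255).
Lerp each channel 74% toward 255:
  R: 0 + 188.7 = 188.7 → 189
  G: 255 + 0.74×(255−255) = 255 + 0 = 255 → 255
  B: 255 + 0 = 255 → 255
rgb(189, 255, 255) = #bdffff.

#bdffff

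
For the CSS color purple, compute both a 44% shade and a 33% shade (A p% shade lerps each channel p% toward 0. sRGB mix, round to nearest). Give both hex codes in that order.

CSS purple is rgb(128, 0, 128).
44% shade:
  R: 128 + 0.44×(0−128) = 128 − 56.32 = 71.68 → 72
  G: 0 + 0.44×(0−0) = 0 + 0 = 0 → 0
  B: 128 + 0.44×(0−128) = 128 − 56.32 = 71.68 → 72
  → #480048
33% shade:
  R: 128 + 0.33×(0−128) = 128 − 42.24 = 85.76 → 86
  G: 0 + 0.33×(0−0) = 0 + 0 = 0 → 0
  B: 128 + 0.33×(0−128) = 128 − 42.24 = 85.76 → 86
  → #560056

#480048, #560056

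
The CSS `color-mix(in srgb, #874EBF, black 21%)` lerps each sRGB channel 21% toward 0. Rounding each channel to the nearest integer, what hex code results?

#6B3E97

#874EBF is rgb(135, 78, 191).
Lerp each channel 21% toward 0:
  R: 135 + 0.21×(0−135) = 135 − 28.35 = 106.65 → 107
  G: 78 + 0.21×(0−78) = 78 − 16.38 = 61.62 → 62
  B: 191 + 0.21×(0−191) = 191 − 40.11 = 150.89 → 151
rgb(107, 62, 151) = #6B3E97.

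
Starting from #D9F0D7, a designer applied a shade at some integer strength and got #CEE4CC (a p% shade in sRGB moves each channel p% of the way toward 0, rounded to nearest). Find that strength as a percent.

5%

#D9F0D7 is rgb(217, 240, 215); #CEE4CC is rgb(206, 228, 204).
On the G channel (widest range): 228 ≈ 240 + (p/100)(0 − 240), so p ≈ 100×(228 − 240)/(0 − 240) = -1200/-240 = 5.00.
p = 5 reproduces all three channels after rounding.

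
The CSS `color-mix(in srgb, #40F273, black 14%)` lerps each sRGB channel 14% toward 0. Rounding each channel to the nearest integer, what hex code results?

#40F273 is rgb(64, 242, 115).
A 14% shade moves each channel 14% toward 0:
  R: 64 − 8.96 = 55.04 → 55
  G: 242 − 33.88 = 208.12 → 208
  B: 115 + 0.14×(0−115) = 115 − 16.1 = 98.9 → 99
rgb(55, 208, 99) = #37D063.

#37D063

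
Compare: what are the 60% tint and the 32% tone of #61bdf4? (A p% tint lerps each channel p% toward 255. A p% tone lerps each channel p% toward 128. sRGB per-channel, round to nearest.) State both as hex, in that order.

#c0e5fb, #6ba9cf

#61bdf4 is rgb(97, 189, 244).
60% tint:
  R: 97 + 0.6×(255−97) = 97 + 94.8 = 191.8 → 192
  G: 189 + 0.6×(255−189) = 189 + 39.6 = 228.6 → 229
  B: 244 + 0.6×(255−244) = 244 + 6.6 = 250.6 → 251
  → #c0e5fb
32% tone:
  R: 97 + 9.92 = 106.92 → 107
  G: 189 − 19.52 = 169.48 → 169
  B: 244 + 0.32×(128−244) = 244 − 37.12 = 206.88 → 207
  → #6ba9cf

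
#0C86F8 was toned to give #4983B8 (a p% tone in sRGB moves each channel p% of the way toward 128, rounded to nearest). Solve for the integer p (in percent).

53%

#0C86F8 is rgb(12, 134, 248); #4983B8 is rgb(73, 131, 184).
On the B channel (widest range): 184 ≈ 248 + (p/100)(128 − 248), so p ≈ 100×(184 − 248)/(128 − 248) = -6400/-120 = 53.33.
p = 53 reproduces all three channels after rounding.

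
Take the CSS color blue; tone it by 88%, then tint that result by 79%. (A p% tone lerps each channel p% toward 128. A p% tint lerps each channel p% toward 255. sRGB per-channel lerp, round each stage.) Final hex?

#e1e1e7

CSS blue is rgb(0, 0, 255).
Per channel, c → c + 0.88(128 − c):
  R: 0 + 0.88×(128−0) = 0 + 112.64 = 112.64 → 113
  G: 0 + 112.64 = 112.64 → 113
  B: 255 + 0.88×(128−255) = 255 − 111.76 = 143.24 → 143
After the tone: rgb(113, 113, 143) = #71718f.
A 79% tint moves each channel 79% toward 255:
  R: 113 + 112.18 = 225.18 → 225
  G: 113 + 0.79×(255−113) = 113 + 112.18 = 225.18 → 225
  B: 143 + 0.79×(255−143) = 143 + 88.48 = 231.48 → 231
rgb(225, 225, 231) = #e1e1e7.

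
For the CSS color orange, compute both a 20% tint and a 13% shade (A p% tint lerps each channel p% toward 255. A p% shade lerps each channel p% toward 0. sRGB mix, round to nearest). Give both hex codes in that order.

CSS orange is rgb(255, 165, 0).
20% tint:
  R: 255 + 0 = 255 → 255
  G: 165 + 18 = 183 → 183
  B: 0 + 0.2×(255−0) = 0 + 51 = 51 → 51
  → #FFB733
13% shade:
  R: 255 − 33.15 = 221.85 → 222
  G: 165 + 0.13×(0−165) = 165 − 21.45 = 143.55 → 144
  B: 0 + 0 = 0 → 0
  → #DE9000

#FFB733, #DE9000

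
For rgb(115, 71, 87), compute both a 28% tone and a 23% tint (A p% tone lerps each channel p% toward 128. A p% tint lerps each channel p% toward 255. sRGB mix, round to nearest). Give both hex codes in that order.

28% tone:
  R: 115 + 0.28×(128−115) = 115 + 3.64 = 118.64 → 119
  G: 71 + 15.96 = 86.96 → 87
  B: 87 + 0.28×(128−87) = 87 + 11.48 = 98.48 → 98
  → #775762
23% tint:
  R: 115 + 32.2 = 147.2 → 147
  G: 71 + 0.23×(255−71) = 71 + 42.32 = 113.32 → 113
  B: 87 + 0.23×(255−87) = 87 + 38.64 = 125.64 → 126
  → #93717E

#775762, #93717E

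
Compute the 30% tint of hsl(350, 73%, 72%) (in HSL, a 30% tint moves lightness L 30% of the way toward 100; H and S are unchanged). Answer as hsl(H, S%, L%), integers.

L moves 30% from 72 toward 100: 72 + 8.4 = 80.4 → 80.
H and S are unchanged.

hsl(350, 73%, 80%)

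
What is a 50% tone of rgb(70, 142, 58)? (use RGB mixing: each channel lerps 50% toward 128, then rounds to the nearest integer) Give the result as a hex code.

#63875D

Per channel, c → c + 0.5(128 − c):
  R: 70 + 29 = 99 → 99
  G: 142 + 0.5×(128−142) = 142 − 7 = 135 → 135
  B: 58 + 0.5×(128−58) = 58 + 35 = 93 → 93
rgb(99, 135, 93) = #63875D.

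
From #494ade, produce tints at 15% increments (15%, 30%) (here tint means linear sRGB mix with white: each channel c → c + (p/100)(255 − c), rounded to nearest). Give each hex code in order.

#494ade is rgb(73, 74, 222).
15%: (73 + 27.3 = 100.3→100, 74 + 27.15 = 101.15→101, 222 + 4.95 = 226.95→227) → #6465e3
30%: (73 + 54.6 = 127.6→128, 74 + 54.3 = 128.3→128, 222 + 9.9 = 231.9→232) → #8080e8

#6465e3, #8080e8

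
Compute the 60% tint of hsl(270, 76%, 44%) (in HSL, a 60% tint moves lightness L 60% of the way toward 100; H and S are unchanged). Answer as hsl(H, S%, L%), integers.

hsl(270, 76%, 78%)

L moves 60% from 44 toward 100: 44 + 33.6 = 77.6 → 78.
H and S are unchanged.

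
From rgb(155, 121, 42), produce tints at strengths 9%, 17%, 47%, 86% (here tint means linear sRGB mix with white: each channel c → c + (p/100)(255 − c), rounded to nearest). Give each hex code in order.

9%: (155 + 9 = 164→164, 121 + 12.06 = 133.06→133, 42 + 19.17 = 61.17→61) → #A4853D
17%: (155 + 17 = 172→172, 121 + 22.78 = 143.78→144, 42 + 36.21 = 78.21→78) → #AC904E
47%: (155 + 47 = 202→202, 121 + 62.98 = 183.98→184, 42 + 100.11 = 142.11→142) → #CAB88E
86%: (155 + 86 = 241→241, 121 + 115.24 = 236.24→236, 42 + 183.18 = 225.18→225) → #F1ECE1

#A4853D, #AC904E, #CAB88E, #F1ECE1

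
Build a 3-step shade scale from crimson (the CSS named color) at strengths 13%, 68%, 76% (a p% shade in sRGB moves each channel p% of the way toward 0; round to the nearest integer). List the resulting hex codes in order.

CSS crimson is rgb(220, 20, 60).
13%: (220 − 28.6 = 191.4→191, 20 − 2.6 = 17.4→17, 60 − 7.8 = 52.2→52) → #bf1134
68%: (220 − 149.6 = 70.4→70, 20 − 13.6 = 6.4→6, 60 − 40.8 = 19.2→19) → #460613
76%: (220 − 167.2 = 52.8→53, 20 − 15.2 = 4.8→5, 60 − 45.6 = 14.4→14) → #35050e

#bf1134, #460613, #35050e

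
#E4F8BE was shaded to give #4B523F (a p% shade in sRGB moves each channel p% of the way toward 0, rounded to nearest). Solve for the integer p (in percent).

#E4F8BE is rgb(228, 248, 190); #4B523F is rgb(75, 82, 63).
On the G channel (widest range): 82 ≈ 248 + (p/100)(0 − 248), so p ≈ 100×(82 − 248)/(0 − 248) = -16600/-248 = 66.94.
p = 67 reproduces all three channels after rounding.

67%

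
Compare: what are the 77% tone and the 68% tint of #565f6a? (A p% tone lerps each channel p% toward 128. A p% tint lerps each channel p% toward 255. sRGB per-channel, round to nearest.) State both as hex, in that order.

#76787b, #c9cccf

#565f6a is rgb(86, 95, 106).
77% tone:
  R: 86 + 32.34 = 118.34 → 118
  G: 95 + 25.41 = 120.41 → 120
  B: 106 + 0.77×(128−106) = 106 + 16.94 = 122.94 → 123
  → #76787b
68% tint:
  R: 86 + 0.68×(255−86) = 86 + 114.92 = 200.92 → 201
  G: 95 + 0.68×(255−95) = 95 + 108.8 = 203.8 → 204
  B: 106 + 101.32 = 207.32 → 207
  → #c9cccf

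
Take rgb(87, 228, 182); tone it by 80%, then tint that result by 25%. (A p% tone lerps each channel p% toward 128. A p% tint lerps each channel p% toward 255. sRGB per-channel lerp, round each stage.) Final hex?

Per channel, c → c + 0.8(128 − c):
  R: 87 + 32.8 = 119.8 → 120
  G: 228 + 0.8×(128−228) = 228 − 80 = 148 → 148
  B: 182 − 43.2 = 138.8 → 139
After the tone: rgb(120, 148, 139) = #78948b.
A 25% tint moves each channel 25% toward 255:
  R: 120 + 33.75 = 153.75 → 154
  G: 148 + 0.25×(255−148) = 148 + 26.75 = 174.75 → 175
  B: 139 + 0.25×(255−139) = 139 + 29 = 168 → 168
rgb(154, 175, 168) = #9aafa8.

#9aafa8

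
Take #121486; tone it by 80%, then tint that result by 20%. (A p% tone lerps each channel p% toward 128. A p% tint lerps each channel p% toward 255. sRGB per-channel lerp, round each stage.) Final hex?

#88889a

#121486 is rgb(18, 20, 134).
Lerp each channel 80% toward 128:
  R: 18 + 0.8×(128−18) = 18 + 88 = 106 → 106
  G: 20 + 0.8×(128−20) = 20 + 86.4 = 106.4 → 106
  B: 134 − 4.8 = 129.2 → 129
After the tone: rgb(106, 106, 129) = #6a6a81.
Per channel, c → c + 0.2(255 − c):
  R: 106 + 0.2×(255−106) = 106 + 29.8 = 135.8 → 136
  G: 106 + 29.8 = 135.8 → 136
  B: 129 + 0.2×(255−129) = 129 + 25.2 = 154.2 → 154
rgb(136, 136, 154) = #88889a.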